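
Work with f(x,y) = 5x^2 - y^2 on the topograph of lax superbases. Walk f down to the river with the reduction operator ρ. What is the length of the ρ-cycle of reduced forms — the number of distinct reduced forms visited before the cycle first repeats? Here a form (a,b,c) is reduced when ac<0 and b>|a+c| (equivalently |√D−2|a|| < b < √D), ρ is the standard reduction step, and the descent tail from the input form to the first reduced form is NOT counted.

D = 20, ⌊√D⌋ = 4
descent: ρ → (-1,4,1)  [lands on river]
river: ρ → (1,4,-1)
ρ-cycle length = 2 (tail of 1 descent step not counted)

2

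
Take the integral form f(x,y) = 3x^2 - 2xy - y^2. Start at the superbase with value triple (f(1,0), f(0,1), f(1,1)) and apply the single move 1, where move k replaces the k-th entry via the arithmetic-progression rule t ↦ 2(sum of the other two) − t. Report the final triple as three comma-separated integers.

start (3,-1,0) = (f(1,0),f(0,1),f(1,1))
replace slot 1: 2·((-1)+0) − 3 = -5 → (-5,-1,0)

-5,-1,0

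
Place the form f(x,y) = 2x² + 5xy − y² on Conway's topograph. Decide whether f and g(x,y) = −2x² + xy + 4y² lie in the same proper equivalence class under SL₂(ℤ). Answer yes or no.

D₁ = 33, D₂ = 33
river cycle of f (length 4): (-1, 5, 2), (2, 3, -3), (-3, 3, 2), (2, 5, -1)
river cycle of g (length 4): (-2, 5, 1), (1, 5, -2), (-2, 3, 3), (3, 3, -2)
cycles differ ⇒ inequivalent

no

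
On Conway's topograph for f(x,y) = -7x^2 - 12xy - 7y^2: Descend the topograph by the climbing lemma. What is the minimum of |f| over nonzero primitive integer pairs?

translate: b→-2 (≡12 mod 14), so (7,12,7)→(7,-2,2)
flip: (7,-2,2)→(2,2,7)
reduced (well bottom): (2,2,7) with a≤c, −a<b≤a
well minimum |f| = |-2| = 2 (negative-definite)

2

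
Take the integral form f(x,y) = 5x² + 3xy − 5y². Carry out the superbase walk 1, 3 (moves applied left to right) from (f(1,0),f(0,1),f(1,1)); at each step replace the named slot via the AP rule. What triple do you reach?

start (5,-5,3) = (f(1,0),f(0,1),f(1,1))
replace slot 1: 2·((-5)+3) − 5 = -9 → (-9,-5,3)
replace slot 3: 2·((-9)+(-5)) − 3 = -31 → (-9,-5,-31)

-9,-5,-31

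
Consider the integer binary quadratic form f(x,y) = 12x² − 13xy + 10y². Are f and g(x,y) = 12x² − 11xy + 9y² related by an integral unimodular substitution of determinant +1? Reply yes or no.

D₁ = -311, D₂ = -311
f: translate: b→11 (≡-13 mod 24), so (12,-13,10)→(12,11,9)
f: flip: (12,11,9)→(9,-11,12)
f: translate: b→7 (≡-11 mod 18), so (9,-11,12)→(9,7,10)
f: reduced (well bottom): (9,7,10) with a≤c, −a<b≤a
g: flip: (12,-11,9)→(9,11,12)
g: translate: b→-7 (≡11 mod 18), so (9,11,12)→(9,-7,10)
g: reduced (well bottom): (9,-7,10) with a≤c, −a<b≤a
reduced forms (9, 7, 10) vs (9, -7, 10) ⇒ inequivalent

no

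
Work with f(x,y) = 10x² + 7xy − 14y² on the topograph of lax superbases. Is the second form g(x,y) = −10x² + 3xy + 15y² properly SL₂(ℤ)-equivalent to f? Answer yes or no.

D₁ = 609, D₂ = 609
river cycle of f (length 16): (-14, 21, 3), (3, 21, -14), (-14, 7, 10), (10, 13, -11), (-11, 9, 12), (12, 15, -8), (-8, 17, 10), (10, 23, -2), (-2, 21, 21), (21, 21, -2), … (6 more)
river cycle of g (length 16): (-10, 23, 2), (2, 21, -21), (-21, 21, 2), (2, 23, -10), (-10, 17, 8), (8, 15, -12), (-12, 9, 11), (11, 13, -10), (-10, 7, 14), (14, 21, -3), … (6 more)
cycles differ ⇒ inequivalent

no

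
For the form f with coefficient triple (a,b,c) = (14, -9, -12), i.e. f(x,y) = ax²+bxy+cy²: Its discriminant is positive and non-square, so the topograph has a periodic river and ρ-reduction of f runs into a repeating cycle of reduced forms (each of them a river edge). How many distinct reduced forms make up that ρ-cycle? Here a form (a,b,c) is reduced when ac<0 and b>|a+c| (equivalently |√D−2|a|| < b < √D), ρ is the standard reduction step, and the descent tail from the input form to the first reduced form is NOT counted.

D = 753, ⌊√D⌋ = 27
descent: ρ → (-12,9,14)  [lands on river]
river: ρ → (14,19,-7)
river: ρ → (-7,23,8)
river: ρ → (8,25,-4)
river: ρ → (-4,23,14)
river: ρ → (14,5,-13)
river: ρ → (-13,21,6)
river: ρ → (6,27,-1)
river: ρ → (-1,27,6)
river: ρ → (6,21,-13)
river: ρ → (-13,5,14)
river: ρ → (14,23,-4)
river: ρ → (-4,25,8)
river: ρ → (8,23,-7)
river: ρ → (-7,19,14)
river: ρ → (14,9,-12)
river: ρ → (-12,15,11)
river: ρ → (11,7,-16)
river: ρ → (-16,25,2)
river: ρ → (2,27,-3)
river: ρ → (-3,27,2)
river: ρ → (2,25,-16)
river: ρ → (-16,7,11)
river: ρ → (11,15,-12)
ρ-cycle length = 24 (tail of 1 descent step not counted)

24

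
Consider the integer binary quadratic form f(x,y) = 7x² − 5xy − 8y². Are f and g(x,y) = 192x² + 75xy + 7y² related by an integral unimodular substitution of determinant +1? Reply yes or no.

D₁ = 249, D₂ = 249
river cycle of f (length 16): (-8, 5, 7), (7, 9, -6), (-6, 15, 1), (1, 15, -6), (-6, 9, 7), (7, 5, -8), (-8, 11, 4), (4, 13, -5), (-5, 7, 10), (10, 13, -2), … (6 more)
river cycle of g (length 16): (7, 9, -6), (-6, 15, 1), (1, 15, -6), (-6, 9, 7), (7, 5, -8), (-8, 11, 4), (4, 13, -5), (-5, 7, 10), (10, 13, -2), (-2, 15, 3), … (6 more)
cycles coincide ⇒ equivalent

yes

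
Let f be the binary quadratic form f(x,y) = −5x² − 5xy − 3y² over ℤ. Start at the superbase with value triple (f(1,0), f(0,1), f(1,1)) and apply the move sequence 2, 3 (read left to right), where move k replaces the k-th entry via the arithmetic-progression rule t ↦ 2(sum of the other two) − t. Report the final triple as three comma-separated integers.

start (-5,-3,-13) = (f(1,0),f(0,1),f(1,1))
replace slot 2: 2·((-5)+(-13)) − (-3) = -33 → (-5,-33,-13)
replace slot 3: 2·((-5)+(-33)) − (-13) = -63 → (-5,-33,-63)

-5,-33,-63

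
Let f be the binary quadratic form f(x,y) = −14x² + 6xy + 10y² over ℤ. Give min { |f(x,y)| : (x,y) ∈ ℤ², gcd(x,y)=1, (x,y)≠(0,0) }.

river: ρ → (10,14,-10)
river: ρ → (-10,6,14)
river: ρ → (14,22,-2)
river: ρ → (-2,22,14)
river: ρ → (14,6,-10)
river: ρ → (-10,14,10)
river: ρ → (10,6,-14)
river: ρ → (-14,22,2)
river: ρ → (2,22,-14)
river: ρ → (-14,6,10)
closes: descent 0, river 10
min |a| on river = 2

2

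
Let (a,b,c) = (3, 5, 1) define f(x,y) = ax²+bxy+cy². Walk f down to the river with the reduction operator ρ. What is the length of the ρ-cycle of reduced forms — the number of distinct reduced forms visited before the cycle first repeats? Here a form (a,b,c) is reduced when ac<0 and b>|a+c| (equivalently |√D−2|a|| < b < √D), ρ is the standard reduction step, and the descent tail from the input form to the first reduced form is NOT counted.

D = 13, ⌊√D⌋ = 3
descent: ρ → (1,3,-1)  [lands on river]
river: ρ → (-1,3,1)
ρ-cycle length = 2 (tail of 1 descent step not counted)

2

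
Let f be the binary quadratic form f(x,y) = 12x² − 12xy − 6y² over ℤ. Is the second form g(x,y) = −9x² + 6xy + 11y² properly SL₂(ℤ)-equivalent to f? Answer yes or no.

D₁ = 432, D₂ = 432
river cycle of f (length 2): (-6, 12, 12), (12, 12, -6)
river cycle of g (length 8): (11, 16, -4), (-4, 16, 11), (11, 6, -9), (-9, 12, 8), (8, 20, -1), (-1, 20, 8), (8, 12, -9), (-9, 6, 11)
cycles differ ⇒ inequivalent

no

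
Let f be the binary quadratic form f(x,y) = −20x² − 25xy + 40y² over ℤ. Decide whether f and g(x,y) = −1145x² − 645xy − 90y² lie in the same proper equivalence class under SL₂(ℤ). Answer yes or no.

D₁ = 3825, D₂ = 3825
river cycle of f (length 8): (40, 25, -20), (-20, 55, 10), (10, 45, -45), (-45, 45, 10), (10, 55, -20), (-20, 25, 40), (40, 55, -5), (-5, 55, 40)
river cycle of g (length 8): (-5, 55, 40), (40, 25, -20), (-20, 55, 10), (10, 45, -45), (-45, 45, 10), (10, 55, -20), (-20, 25, 40), (40, 55, -5)
cycles coincide ⇒ equivalent

yes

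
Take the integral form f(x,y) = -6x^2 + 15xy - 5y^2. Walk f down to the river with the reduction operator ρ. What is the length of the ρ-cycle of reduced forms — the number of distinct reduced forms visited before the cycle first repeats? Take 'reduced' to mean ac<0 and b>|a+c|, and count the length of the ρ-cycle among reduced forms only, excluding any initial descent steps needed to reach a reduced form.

D = 105, ⌊√D⌋ = 10
descent: ρ → (-5,5,4)  [lands on river]
river: ρ → (4,3,-6)
river: ρ → (-6,9,1)
river: ρ → (1,9,-6)
river: ρ → (-6,3,4)
river: ρ → (4,5,-5)
ρ-cycle length = 6 (tail of 1 descent step not counted)

6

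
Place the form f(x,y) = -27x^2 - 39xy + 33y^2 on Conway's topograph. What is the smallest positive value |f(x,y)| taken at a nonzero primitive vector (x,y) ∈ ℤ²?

descent: ρ → (33,39,-27)  [lands on river]
river: ρ → (-27,69,3)
river: ρ → (3,69,-27)
river: ρ → (-27,39,33)
river: ρ → (33,27,-33)
river: ρ → (-33,39,27)
river: ρ → (27,69,-3)
river: ρ → (-3,69,27)
river: ρ → (27,39,-33)
river: ρ → (-33,27,33)
closes: descent 1, river 10
min |a| on river = 3

3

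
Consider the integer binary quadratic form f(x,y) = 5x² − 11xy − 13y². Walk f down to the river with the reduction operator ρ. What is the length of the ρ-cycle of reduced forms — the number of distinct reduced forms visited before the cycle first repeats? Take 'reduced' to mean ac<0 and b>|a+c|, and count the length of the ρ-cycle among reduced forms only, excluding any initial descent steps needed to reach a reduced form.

D = 381, ⌊√D⌋ = 19
descent: ρ → (-13,11,5)  [lands on river]
river: ρ → (5,19,-1)
river: ρ → (-1,19,5)
river: ρ → (5,11,-13)
river: ρ → (-13,15,3)
river: ρ → (3,15,-13)
ρ-cycle length = 6 (tail of 1 descent step not counted)

6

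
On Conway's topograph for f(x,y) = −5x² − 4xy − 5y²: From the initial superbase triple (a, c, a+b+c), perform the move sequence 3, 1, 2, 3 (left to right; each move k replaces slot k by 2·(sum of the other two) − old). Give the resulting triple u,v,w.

start (-5,-5,-14) = (f(1,0),f(0,1),f(1,1))
replace slot 3: 2·((-5)+(-5)) − (-14) = -6 → (-5,-5,-6)
replace slot 1: 2·((-5)+(-6)) − (-5) = -17 → (-17,-5,-6)
replace slot 2: 2·((-17)+(-6)) − (-5) = -41 → (-17,-41,-6)
replace slot 3: 2·((-17)+(-41)) − (-6) = -110 → (-17,-41,-110)

-17,-41,-110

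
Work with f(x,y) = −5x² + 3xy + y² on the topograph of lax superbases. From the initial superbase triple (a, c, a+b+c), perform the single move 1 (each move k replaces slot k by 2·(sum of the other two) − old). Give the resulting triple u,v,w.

start (-5,1,-1) = (f(1,0),f(0,1),f(1,1))
replace slot 1: 2·(1+(-1)) − (-5) = 5 → (5,1,-1)

5,1,-1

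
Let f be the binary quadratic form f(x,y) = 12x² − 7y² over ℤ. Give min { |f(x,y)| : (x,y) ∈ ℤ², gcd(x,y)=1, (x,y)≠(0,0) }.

descent: ρ → (-7,14,5)  [lands on river]
river: ρ → (5,16,-4)
river: ρ → (-4,16,5)
river: ρ → (5,14,-7)
closes: descent 1, river 4
min |a| on river = 4

4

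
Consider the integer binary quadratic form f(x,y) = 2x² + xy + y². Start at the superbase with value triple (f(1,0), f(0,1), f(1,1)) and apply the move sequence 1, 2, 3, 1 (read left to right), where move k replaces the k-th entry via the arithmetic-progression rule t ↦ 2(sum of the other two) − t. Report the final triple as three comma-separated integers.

start (2,1,4) = (f(1,0),f(0,1),f(1,1))
replace slot 1: 2·(1+4) − 2 = 8 → (8,1,4)
replace slot 2: 2·(8+4) − 1 = 23 → (8,23,4)
replace slot 3: 2·(8+23) − 4 = 58 → (8,23,58)
replace slot 1: 2·(23+58) − 8 = 154 → (154,23,58)

154,23,58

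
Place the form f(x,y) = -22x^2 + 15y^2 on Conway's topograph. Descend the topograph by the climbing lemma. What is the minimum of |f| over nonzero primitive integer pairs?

descent: ρ → (15,30,-7)  [lands on river]
river: ρ → (-7,26,23)
river: ρ → (23,20,-10)
river: ρ → (-10,20,23)
river: ρ → (23,26,-7)
river: ρ → (-7,30,15)
closes: descent 1, river 6
min |a| on river = 7

7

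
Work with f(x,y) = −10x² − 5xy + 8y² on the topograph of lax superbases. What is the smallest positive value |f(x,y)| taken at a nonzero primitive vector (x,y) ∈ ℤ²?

descent: ρ → (8,5,-10)  [lands on river]
river: ρ → (-10,15,3)
river: ρ → (3,15,-10)
river: ρ → (-10,5,8)
river: ρ → (8,11,-7)
river: ρ → (-7,17,2)
river: ρ → (2,15,-15)
river: ρ → (-15,15,2)
river: ρ → (2,17,-7)
river: ρ → (-7,11,8)
closes: descent 1, river 10
min |a| on river = 2

2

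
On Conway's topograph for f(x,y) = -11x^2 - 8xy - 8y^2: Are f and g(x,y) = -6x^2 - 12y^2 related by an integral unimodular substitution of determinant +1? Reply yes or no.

D₁ = -288, D₂ = -288
f is negative-definite; reduce −f:
−f: flip: (11,8,8)→(8,-8,11)
−f: translate: b→8 (≡-8 mod 16), so (8,-8,11)→(8,8,11)
−f: reduced (well bottom): (8,8,11) with a≤c, −a<b≤a
flip sign back: reduced form of f is (-8,-8,-11)
g is negative-definite; reduce −g:
−g: reduced (well bottom): (6,0,12) with a≤c, −a<b≤a
flip sign back: reduced form of g is (-6,0,-12)
reduced forms (-8, -8, -11) vs (-6, 0, -12) ⇒ inequivalent

no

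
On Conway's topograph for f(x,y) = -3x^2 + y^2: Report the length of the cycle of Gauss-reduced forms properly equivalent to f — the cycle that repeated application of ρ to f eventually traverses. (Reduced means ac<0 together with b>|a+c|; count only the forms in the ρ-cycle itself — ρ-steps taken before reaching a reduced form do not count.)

D = 12, ⌊√D⌋ = 3
descent: ρ → (1,2,-2)  [lands on river]
river: ρ → (-2,2,1)
ρ-cycle length = 2 (tail of 1 descent step not counted)

2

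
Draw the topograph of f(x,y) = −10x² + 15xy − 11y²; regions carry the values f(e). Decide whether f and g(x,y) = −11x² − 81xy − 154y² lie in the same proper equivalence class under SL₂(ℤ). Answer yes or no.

D₁ = -215, D₂ = -215
f is negative-definite; reduce −f:
−f: translate: b→5 (≡-15 mod 20), so (10,-15,11)→(10,5,6)
−f: flip: (10,5,6)→(6,-5,10)
−f: reduced (well bottom): (6,-5,10) with a≤c, −a<b≤a
flip sign back: reduced form of f is (-6,5,-10)
g is negative-definite; reduce −g:
−g: translate: b→-7 (≡81 mod 22), so (11,81,154)→(11,-7,6)
−g: flip: (11,-7,6)→(6,7,11)
−g: translate: b→-5 (≡7 mod 12), so (6,7,11)→(6,-5,10)
−g: reduced (well bottom): (6,-5,10) with a≤c, −a<b≤a
flip sign back: reduced form of g is (-6,5,-10)
reduced forms (-6, 5, -10) vs (-6, 5, -10) ⇒ equivalent

yes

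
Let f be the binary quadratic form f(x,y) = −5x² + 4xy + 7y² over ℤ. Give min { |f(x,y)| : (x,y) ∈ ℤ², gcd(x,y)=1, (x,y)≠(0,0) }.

river: ρ → (7,10,-2)
river: ρ → (-2,10,7)
river: ρ → (7,4,-5)
river: ρ → (-5,6,6)
river: ρ → (6,6,-5)
river: ρ → (-5,4,7)
closes: descent 0, river 6
min |a| on river = 2

2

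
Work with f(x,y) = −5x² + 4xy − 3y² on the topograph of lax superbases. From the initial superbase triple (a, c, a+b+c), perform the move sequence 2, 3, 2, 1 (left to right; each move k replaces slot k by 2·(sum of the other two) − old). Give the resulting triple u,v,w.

start (-5,-3,-4) = (f(1,0),f(0,1),f(1,1))
replace slot 2: 2·((-5)+(-4)) − (-3) = -15 → (-5,-15,-4)
replace slot 3: 2·((-5)+(-15)) − (-4) = -36 → (-5,-15,-36)
replace slot 2: 2·((-5)+(-36)) − (-15) = -67 → (-5,-67,-36)
replace slot 1: 2·((-67)+(-36)) − (-5) = -201 → (-201,-67,-36)

-201,-67,-36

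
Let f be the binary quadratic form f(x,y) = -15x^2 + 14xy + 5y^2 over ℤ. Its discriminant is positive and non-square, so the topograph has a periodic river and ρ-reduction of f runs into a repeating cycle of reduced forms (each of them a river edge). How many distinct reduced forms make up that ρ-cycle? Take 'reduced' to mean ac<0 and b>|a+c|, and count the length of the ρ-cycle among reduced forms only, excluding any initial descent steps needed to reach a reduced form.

D = 496, ⌊√D⌋ = 22
river: ρ → (5,16,-12)
river: ρ → (-12,8,9)
river: ρ → (9,10,-11)
river: ρ → (-11,12,8)
river: ρ → (8,20,-3)
river: ρ → (-3,22,1)
river: ρ → (1,22,-3)
river: ρ → (-3,20,8)
river: ρ → (8,12,-11)
river: ρ → (-11,10,9)
river: ρ → (9,8,-12)
river: ρ → (-12,16,5)
river: ρ → (5,14,-15)
river: ρ → (-15,16,4)
river: ρ → (4,16,-15)
river: ρ → (-15,14,5)
ρ-cycle length = 16 (tail of 0 descent steps not counted)

16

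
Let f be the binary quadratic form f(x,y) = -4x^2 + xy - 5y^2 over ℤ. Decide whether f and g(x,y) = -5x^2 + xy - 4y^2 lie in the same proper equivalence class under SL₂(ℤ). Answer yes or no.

D₁ = -79, D₂ = -79
f is negative-definite; reduce −f:
−f: reduced (well bottom): (4,-1,5) with a≤c, −a<b≤a
flip sign back: reduced form of f is (-4,1,-5)
g is negative-definite; reduce −g:
−g: flip: (5,-1,4)→(4,1,5)
−g: reduced (well bottom): (4,1,5) with a≤c, −a<b≤a
flip sign back: reduced form of g is (-4,-1,-5)
reduced forms (-4, 1, -5) vs (-4, -1, -5) ⇒ inequivalent

no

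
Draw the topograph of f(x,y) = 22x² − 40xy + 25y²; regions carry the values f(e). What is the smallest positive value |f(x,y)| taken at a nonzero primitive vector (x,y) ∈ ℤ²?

translate: b→4 (≡-40 mod 44), so (22,-40,25)→(22,4,7)
flip: (22,4,7)→(7,-4,22)
reduced (well bottom): (7,-4,22) with a≤c, −a<b≤a
well minimum = a = 7

7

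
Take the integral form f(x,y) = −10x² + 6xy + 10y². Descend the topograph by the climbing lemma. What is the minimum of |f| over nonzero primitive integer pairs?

river: ρ → (10,14,-6)
river: ρ → (-6,10,14)
river: ρ → (14,18,-2)
river: ρ → (-2,18,14)
river: ρ → (14,10,-6)
river: ρ → (-6,14,10)
river: ρ → (10,6,-10)
river: ρ → (-10,14,6)
river: ρ → (6,10,-14)
river: ρ → (-14,18,2)
river: ρ → (2,18,-14)
river: ρ → (-14,10,6)
river: ρ → (6,14,-10)
river: ρ → (-10,6,10)
closes: descent 0, river 14
min |a| on river = 2

2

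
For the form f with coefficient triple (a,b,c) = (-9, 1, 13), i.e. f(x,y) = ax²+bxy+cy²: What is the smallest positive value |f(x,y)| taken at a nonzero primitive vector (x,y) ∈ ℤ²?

descent: ρ → (13,-1,-9)
descent: ρ → (-9,19,3)  [lands on river]
river: ρ → (3,17,-15)
river: ρ → (-15,13,5)
river: ρ → (5,17,-9)
closes: descent 2, river 4
min |a| on river = 3

3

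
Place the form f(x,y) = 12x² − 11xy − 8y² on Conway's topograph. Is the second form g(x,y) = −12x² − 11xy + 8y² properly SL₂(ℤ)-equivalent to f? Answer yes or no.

D₁ = 505, D₂ = 505
river cycle of f (length 8): (-8, 11, 12), (12, 13, -7), (-7, 15, 10), (10, 5, -12), (-12, 19, 3), (3, 17, -18), (-18, 19, 2), (2, 21, -8)
river cycle of g (length 8): (8, 11, -12), (-12, 13, 7), (7, 15, -10), (-10, 5, 12), (12, 19, -3), (-3, 17, 18), (18, 19, -2), (-2, 21, 8)
cycles differ ⇒ inequivalent

no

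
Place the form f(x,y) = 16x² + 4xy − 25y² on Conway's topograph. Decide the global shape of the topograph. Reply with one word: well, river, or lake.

D = b²−4ac = 4² − 4·16·(-25) = 1616
D > 0 non-square ⇒ indefinite ⇒ periodic river

river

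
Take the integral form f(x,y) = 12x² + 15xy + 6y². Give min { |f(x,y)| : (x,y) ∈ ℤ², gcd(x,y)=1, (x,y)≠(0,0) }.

translate: b→-9 (≡15 mod 24), so (12,15,6)→(12,-9,3)
flip: (12,-9,3)→(3,9,12)
translate: b→3 (≡9 mod 6), so (3,9,12)→(3,3,6)
reduced (well bottom): (3,3,6) with a≤c, −a<b≤a
well minimum = a = 3

3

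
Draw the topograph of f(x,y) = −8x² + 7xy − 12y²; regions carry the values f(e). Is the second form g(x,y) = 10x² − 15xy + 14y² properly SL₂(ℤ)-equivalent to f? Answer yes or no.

D₁ = -335, D₂ = -335
f is negative-definite; reduce −f:
−f: reduced (well bottom): (8,-7,12) with a≤c, −a<b≤a
flip sign back: reduced form of f is (-8,7,-12)
g: translate: b→5 (≡-15 mod 20), so (10,-15,14)→(10,5,9)
g: flip: (10,5,9)→(9,-5,10)
g: reduced (well bottom): (9,-5,10) with a≤c, −a<b≤a
reduced forms (-8, 7, -12) vs (9, -5, 10) ⇒ inequivalent

no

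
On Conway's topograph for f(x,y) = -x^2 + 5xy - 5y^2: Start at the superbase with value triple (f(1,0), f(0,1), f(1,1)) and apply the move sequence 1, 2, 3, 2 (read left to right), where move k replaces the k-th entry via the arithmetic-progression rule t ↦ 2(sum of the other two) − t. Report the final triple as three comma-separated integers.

start (-1,-5,-1) = (f(1,0),f(0,1),f(1,1))
replace slot 1: 2·((-5)+(-1)) − (-1) = -11 → (-11,-5,-1)
replace slot 2: 2·((-11)+(-1)) − (-5) = -19 → (-11,-19,-1)
replace slot 3: 2·((-11)+(-19)) − (-1) = -59 → (-11,-19,-59)
replace slot 2: 2·((-11)+(-59)) − (-19) = -121 → (-11,-121,-59)

-11,-121,-59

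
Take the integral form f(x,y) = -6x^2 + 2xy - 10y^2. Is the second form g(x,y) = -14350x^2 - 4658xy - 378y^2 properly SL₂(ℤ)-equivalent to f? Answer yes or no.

D₁ = -236, D₂ = -236
f is negative-definite; reduce −f:
−f: reduced (well bottom): (6,-2,10) with a≤c, −a<b≤a
flip sign back: reduced form of f is (-6,2,-10)
g is negative-definite; reduce −g:
−g: flip: (14350,4658,378)→(378,-4658,14350)
−g: translate: b→-122 (≡-4658 mod 756), so (378,-4658,14350)→(378,-122,10)
−g: flip: (378,-122,10)→(10,122,378)
−g: translate: b→2 (≡122 mod 20), so (10,122,378)→(10,2,6)
−g: flip: (10,2,6)→(6,-2,10)
−g: reduced (well bottom): (6,-2,10) with a≤c, −a<b≤a
flip sign back: reduced form of g is (-6,2,-10)
reduced forms (-6, 2, -10) vs (-6, 2, -10) ⇒ equivalent

yes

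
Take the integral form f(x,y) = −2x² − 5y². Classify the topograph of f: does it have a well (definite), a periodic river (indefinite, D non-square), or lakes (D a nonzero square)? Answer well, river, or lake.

D = b²−4ac = 0² − 4·(-2)·(-5) = -40
D < 0 ⇒ definite ⇒ every region one sign ⇒ single well

well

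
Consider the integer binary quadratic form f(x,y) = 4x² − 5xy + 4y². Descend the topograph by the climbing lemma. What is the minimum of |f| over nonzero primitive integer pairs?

translate: b→3 (≡-5 mod 8), so (4,-5,4)→(4,3,3)
flip: (4,3,3)→(3,-3,4)
translate: b→3 (≡-3 mod 6), so (3,-3,4)→(3,3,4)
reduced (well bottom): (3,3,4) with a≤c, −a<b≤a
well minimum = a = 3

3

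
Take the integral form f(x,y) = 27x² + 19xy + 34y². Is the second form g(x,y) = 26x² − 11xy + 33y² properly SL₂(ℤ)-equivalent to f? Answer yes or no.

D₁ = -3311, D₂ = -3311
f: reduced (well bottom): (27,19,34) with a≤c, −a<b≤a
g: reduced (well bottom): (26,-11,33) with a≤c, −a<b≤a
reduced forms (27, 19, 34) vs (26, -11, 33) ⇒ inequivalent

no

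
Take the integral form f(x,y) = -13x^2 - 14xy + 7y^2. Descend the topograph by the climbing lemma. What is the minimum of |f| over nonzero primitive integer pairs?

descent: ρ → (7,14,-13)  [lands on river]
river: ρ → (-13,12,8)
river: ρ → (8,20,-5)
river: ρ → (-5,20,8)
river: ρ → (8,12,-13)
river: ρ → (-13,14,7)
closes: descent 1, river 6
min |a| on river = 5

5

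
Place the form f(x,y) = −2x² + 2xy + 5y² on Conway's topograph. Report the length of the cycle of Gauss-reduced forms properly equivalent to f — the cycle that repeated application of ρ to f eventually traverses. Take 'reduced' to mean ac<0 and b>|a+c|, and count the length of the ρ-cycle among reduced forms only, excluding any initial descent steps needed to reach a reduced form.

D = 44, ⌊√D⌋ = 6
descent: ρ → (5,-2,-2)
descent: ρ → (-2,6,1)  [lands on river]
river: ρ → (1,6,-2)
ρ-cycle length = 2 (tail of 2 descent steps not counted)

2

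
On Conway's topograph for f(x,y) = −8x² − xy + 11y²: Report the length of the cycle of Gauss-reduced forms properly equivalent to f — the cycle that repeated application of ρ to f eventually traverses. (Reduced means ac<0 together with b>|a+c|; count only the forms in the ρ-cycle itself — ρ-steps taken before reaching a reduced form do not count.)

D = 353, ⌊√D⌋ = 18
descent: ρ → (11,1,-8)
descent: ρ → (-8,15,4)  [lands on river]
river: ρ → (4,17,-4)
river: ρ → (-4,15,8)
river: ρ → (8,17,-2)
river: ρ → (-2,15,16)
river: ρ → (16,17,-1)
river: ρ → (-1,17,16)
river: ρ → (16,15,-2)
river: ρ → (-2,17,8)
river: ρ → (8,15,-4)
river: ρ → (-4,17,4)
river: ρ → (4,15,-8)
river: ρ → (-8,17,2)
river: ρ → (2,15,-16)
river: ρ → (-16,17,1)
river: ρ → (1,17,-16)
river: ρ → (-16,15,2)
river: ρ → (2,17,-8)
ρ-cycle length = 18 (tail of 2 descent steps not counted)

18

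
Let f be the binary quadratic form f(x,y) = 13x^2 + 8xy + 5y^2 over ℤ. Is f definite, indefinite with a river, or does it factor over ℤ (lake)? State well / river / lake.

D = b²−4ac = 8² − 4·13·5 = -196
D < 0 ⇒ definite ⇒ every region one sign ⇒ single well

well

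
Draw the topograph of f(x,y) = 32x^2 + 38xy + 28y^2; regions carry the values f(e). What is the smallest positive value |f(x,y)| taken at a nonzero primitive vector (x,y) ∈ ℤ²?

translate: b→-26 (≡38 mod 64), so (32,38,28)→(32,-26,22)
flip: (32,-26,22)→(22,26,32)
translate: b→-18 (≡26 mod 44), so (22,26,32)→(22,-18,28)
reduced (well bottom): (22,-18,28) with a≤c, −a<b≤a
well minimum = a = 22

22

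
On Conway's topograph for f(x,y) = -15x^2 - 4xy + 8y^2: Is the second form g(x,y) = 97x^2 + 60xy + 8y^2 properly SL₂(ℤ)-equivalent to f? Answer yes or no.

D₁ = 496, D₂ = 496
river cycle of f (length 16): (8, 20, -3), (-3, 22, 1), (1, 22, -3), (-3, 20, 8), (8, 12, -11), (-11, 10, 9), (9, 8, -12), (-12, 16, 5), (5, 14, -15), (-15, 16, 4), … (6 more)
river cycle of g (length 16): (8, 20, -3), (-3, 22, 1), (1, 22, -3), (-3, 20, 8), (8, 12, -11), (-11, 10, 9), (9, 8, -12), (-12, 16, 5), (5, 14, -15), (-15, 16, 4), … (6 more)
cycles coincide ⇒ equivalent

yes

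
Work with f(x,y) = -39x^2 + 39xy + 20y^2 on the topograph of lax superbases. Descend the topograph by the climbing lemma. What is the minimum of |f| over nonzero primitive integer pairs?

river: ρ → (20,41,-37)
river: ρ → (-37,33,24)
river: ρ → (24,63,-7)
river: ρ → (-7,63,24)
river: ρ → (24,33,-37)
river: ρ → (-37,41,20)
river: ρ → (20,39,-39)
river: ρ → (-39,39,20)
closes: descent 0, river 8
min |a| on river = 7

7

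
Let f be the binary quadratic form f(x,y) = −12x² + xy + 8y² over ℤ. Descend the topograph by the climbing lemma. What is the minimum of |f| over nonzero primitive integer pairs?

descent: ρ → (8,15,-5)  [lands on river]
river: ρ → (-5,15,8)
river: ρ → (8,17,-3)
river: ρ → (-3,19,2)
river: ρ → (2,17,-12)
river: ρ → (-12,7,7)
river: ρ → (7,7,-12)
river: ρ → (-12,17,2)
river: ρ → (2,19,-3)
river: ρ → (-3,17,8)
closes: descent 1, river 10
min |a| on river = 2

2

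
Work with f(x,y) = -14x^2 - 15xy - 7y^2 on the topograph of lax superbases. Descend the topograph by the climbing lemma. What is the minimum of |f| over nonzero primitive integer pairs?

translate: b→-13 (≡15 mod 28), so (14,15,7)→(14,-13,6)
flip: (14,-13,6)→(6,13,14)
translate: b→1 (≡13 mod 12), so (6,13,14)→(6,1,7)
reduced (well bottom): (6,1,7) with a≤c, −a<b≤a
well minimum |f| = |-6| = 6 (negative-definite)

6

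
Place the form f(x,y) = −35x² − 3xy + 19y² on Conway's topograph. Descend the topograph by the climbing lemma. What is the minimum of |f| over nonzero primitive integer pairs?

descent: ρ → (19,41,-13)  [lands on river]
river: ρ → (-13,37,25)
river: ρ → (25,13,-25)
river: ρ → (-25,37,13)
river: ρ → (13,41,-19)
river: ρ → (-19,35,19)
closes: descent 1, river 6
min |a| on river = 13

13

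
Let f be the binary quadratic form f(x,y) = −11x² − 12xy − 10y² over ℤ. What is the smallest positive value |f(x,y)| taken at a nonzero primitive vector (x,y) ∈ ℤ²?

translate: b→-10 (≡12 mod 22), so (11,12,10)→(11,-10,9)
flip: (11,-10,9)→(9,10,11)
translate: b→-8 (≡10 mod 18), so (9,10,11)→(9,-8,10)
reduced (well bottom): (9,-8,10) with a≤c, −a<b≤a
well minimum |f| = |-9| = 9 (negative-definite)

9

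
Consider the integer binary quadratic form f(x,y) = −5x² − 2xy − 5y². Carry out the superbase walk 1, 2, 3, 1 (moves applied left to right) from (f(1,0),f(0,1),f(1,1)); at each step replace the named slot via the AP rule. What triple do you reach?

start (-5,-5,-12) = (f(1,0),f(0,1),f(1,1))
replace slot 1: 2·((-5)+(-12)) − (-5) = -29 → (-29,-5,-12)
replace slot 2: 2·((-29)+(-12)) − (-5) = -77 → (-29,-77,-12)
replace slot 3: 2·((-29)+(-77)) − (-12) = -200 → (-29,-77,-200)
replace slot 1: 2·((-77)+(-200)) − (-29) = -525 → (-525,-77,-200)

-525,-77,-200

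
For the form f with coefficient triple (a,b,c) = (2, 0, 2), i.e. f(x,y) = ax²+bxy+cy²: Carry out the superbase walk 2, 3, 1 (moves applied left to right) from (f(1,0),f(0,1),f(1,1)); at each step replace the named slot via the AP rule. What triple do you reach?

start (2,2,4) = (f(1,0),f(0,1),f(1,1))
replace slot 2: 2·(2+4) − 2 = 10 → (2,10,4)
replace slot 3: 2·(2+10) − 4 = 20 → (2,10,20)
replace slot 1: 2·(10+20) − 2 = 58 → (58,10,20)

58,10,20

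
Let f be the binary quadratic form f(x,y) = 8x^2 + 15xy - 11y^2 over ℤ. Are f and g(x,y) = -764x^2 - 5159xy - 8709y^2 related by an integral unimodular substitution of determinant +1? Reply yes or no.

D₁ = 577, D₂ = 577
river cycle of f (length 10): (-11, 7, 12), (12, 17, -6), (-6, 19, 9), (9, 17, -8), (-8, 15, 11), (11, 7, -12), (-12, 17, 6), (6, 19, -9), (-9, 17, 8), (8, 15, -11)
river cycle of g (length 10): (-11, 7, 12), (12, 17, -6), (-6, 19, 9), (9, 17, -8), (-8, 15, 11), (11, 7, -12), (-12, 17, 6), (6, 19, -9), (-9, 17, 8), (8, 15, -11)
cycles coincide ⇒ equivalent

yes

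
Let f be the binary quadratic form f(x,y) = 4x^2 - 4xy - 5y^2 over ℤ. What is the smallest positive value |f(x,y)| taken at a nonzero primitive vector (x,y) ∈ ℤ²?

descent: ρ → (-5,4,4)  [lands on river]
river: ρ → (4,4,-5)
river: ρ → (-5,6,3)
river: ρ → (3,6,-5)
closes: descent 1, river 4
min |a| on river = 3

3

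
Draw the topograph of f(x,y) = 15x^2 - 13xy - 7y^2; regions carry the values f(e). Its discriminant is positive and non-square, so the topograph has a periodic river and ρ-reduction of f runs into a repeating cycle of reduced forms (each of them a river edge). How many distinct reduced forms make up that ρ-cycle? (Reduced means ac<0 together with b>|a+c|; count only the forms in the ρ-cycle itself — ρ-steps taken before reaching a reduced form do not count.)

D = 589, ⌊√D⌋ = 24
descent: ρ → (-7,13,15)  [lands on river]
river: ρ → (15,17,-5)
river: ρ → (-5,23,3)
river: ρ → (3,19,-19)
river: ρ → (-19,19,3)
river: ρ → (3,23,-5)
river: ρ → (-5,17,15)
river: ρ → (15,13,-7)
river: ρ → (-7,15,13)
river: ρ → (13,11,-9)
river: ρ → (-9,7,15)
river: ρ → (15,23,-1)
river: ρ → (-1,23,15)
river: ρ → (15,7,-9)
river: ρ → (-9,11,13)
river: ρ → (13,15,-7)
ρ-cycle length = 16 (tail of 1 descent step not counted)

16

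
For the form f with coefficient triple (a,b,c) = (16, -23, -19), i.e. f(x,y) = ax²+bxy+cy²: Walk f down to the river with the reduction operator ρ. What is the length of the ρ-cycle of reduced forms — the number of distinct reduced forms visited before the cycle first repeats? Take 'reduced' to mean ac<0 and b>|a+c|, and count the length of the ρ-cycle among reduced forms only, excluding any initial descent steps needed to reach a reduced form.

D = 1745, ⌊√D⌋ = 41
descent: ρ → (-19,23,16)  [lands on river]
river: ρ → (16,41,-1)
river: ρ → (-1,41,16)
river: ρ → (16,23,-19)
river: ρ → (-19,15,20)
river: ρ → (20,25,-14)
river: ρ → (-14,31,14)
river: ρ → (14,25,-20)
river: ρ → (-20,15,19)
river: ρ → (19,23,-16)
river: ρ → (-16,41,1)
river: ρ → (1,41,-16)
river: ρ → (-16,23,19)
river: ρ → (19,15,-20)
river: ρ → (-20,25,14)
river: ρ → (14,31,-14)
river: ρ → (-14,25,20)
river: ρ → (20,15,-19)
ρ-cycle length = 18 (tail of 1 descent step not counted)

18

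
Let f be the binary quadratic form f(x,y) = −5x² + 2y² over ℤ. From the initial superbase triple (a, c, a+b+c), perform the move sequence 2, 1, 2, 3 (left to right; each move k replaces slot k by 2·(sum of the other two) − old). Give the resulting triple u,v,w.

start (-5,2,-3) = (f(1,0),f(0,1),f(1,1))
replace slot 2: 2·((-5)+(-3)) − 2 = -18 → (-5,-18,-3)
replace slot 1: 2·((-18)+(-3)) − (-5) = -37 → (-37,-18,-3)
replace slot 2: 2·((-37)+(-3)) − (-18) = -62 → (-37,-62,-3)
replace slot 3: 2·((-37)+(-62)) − (-3) = -195 → (-37,-62,-195)

-37,-62,-195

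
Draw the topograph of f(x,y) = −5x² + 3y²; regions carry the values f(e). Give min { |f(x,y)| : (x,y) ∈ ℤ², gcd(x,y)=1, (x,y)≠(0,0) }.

descent: ρ → (3,6,-2)  [lands on river]
river: ρ → (-2,6,3)
closes: descent 1, river 2
min |a| on river = 2

2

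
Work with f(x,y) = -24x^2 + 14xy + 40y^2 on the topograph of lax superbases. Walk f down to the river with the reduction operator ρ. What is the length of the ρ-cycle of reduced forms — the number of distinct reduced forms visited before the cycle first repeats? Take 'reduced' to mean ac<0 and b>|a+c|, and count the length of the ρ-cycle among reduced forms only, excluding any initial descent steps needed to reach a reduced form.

D = 4036, ⌊√D⌋ = 63
descent: ρ → (40,-14,-24)
descent: ρ → (-24,62,2)  [lands on river]
river: ρ → (2,62,-24)
river: ρ → (-24,34,30)
river: ρ → (30,26,-28)
river: ρ → (-28,30,28)
river: ρ → (28,26,-30)
river: ρ → (-30,34,24)
river: ρ → (24,62,-2)
river: ρ → (-2,62,24)
river: ρ → (24,34,-30)
river: ρ → (-30,26,28)
river: ρ → (28,30,-28)
river: ρ → (-28,26,30)
river: ρ → (30,34,-24)
ρ-cycle length = 14 (tail of 2 descent steps not counted)

14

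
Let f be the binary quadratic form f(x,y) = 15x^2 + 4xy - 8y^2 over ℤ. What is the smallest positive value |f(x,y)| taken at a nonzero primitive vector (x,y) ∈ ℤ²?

descent: ρ → (-8,12,11)  [lands on river]
river: ρ → (11,10,-9)
river: ρ → (-9,8,12)
river: ρ → (12,16,-5)
river: ρ → (-5,14,15)
river: ρ → (15,16,-4)
river: ρ → (-4,16,15)
river: ρ → (15,14,-5)
river: ρ → (-5,16,12)
river: ρ → (12,8,-9)
river: ρ → (-9,10,11)
river: ρ → (11,12,-8)
river: ρ → (-8,20,3)
river: ρ → (3,22,-1)
river: ρ → (-1,22,3)
river: ρ → (3,20,-8)
closes: descent 1, river 16
min |a| on river = 1

1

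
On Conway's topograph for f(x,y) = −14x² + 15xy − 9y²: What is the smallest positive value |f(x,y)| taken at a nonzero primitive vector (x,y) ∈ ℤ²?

translate: b→13 (≡-15 mod 28), so (14,-15,9)→(14,13,8)
flip: (14,13,8)→(8,-13,14)
translate: b→3 (≡-13 mod 16), so (8,-13,14)→(8,3,9)
reduced (well bottom): (8,3,9) with a≤c, −a<b≤a
well minimum |f| = |-8| = 8 (negative-definite)

8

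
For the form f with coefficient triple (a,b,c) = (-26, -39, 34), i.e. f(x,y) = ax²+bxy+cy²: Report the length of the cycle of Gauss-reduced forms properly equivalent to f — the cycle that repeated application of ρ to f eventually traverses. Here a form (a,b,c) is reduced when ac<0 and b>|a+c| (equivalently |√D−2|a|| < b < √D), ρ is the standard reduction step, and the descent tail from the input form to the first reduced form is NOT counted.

D = 5057, ⌊√D⌋ = 71
descent: ρ → (34,39,-26)  [lands on river]
river: ρ → (-26,65,8)
river: ρ → (8,63,-34)
river: ρ → (-34,5,37)
river: ρ → (37,69,-2)
river: ρ → (-2,71,2)
river: ρ → (2,69,-37)
river: ρ → (-37,5,34)
river: ρ → (34,63,-8)
river: ρ → (-8,65,26)
river: ρ → (26,39,-34)
river: ρ → (-34,29,31)
river: ρ → (31,33,-32)
river: ρ → (-32,31,32)
river: ρ → (32,33,-31)
river: ρ → (-31,29,34)
ρ-cycle length = 16 (tail of 1 descent step not counted)

16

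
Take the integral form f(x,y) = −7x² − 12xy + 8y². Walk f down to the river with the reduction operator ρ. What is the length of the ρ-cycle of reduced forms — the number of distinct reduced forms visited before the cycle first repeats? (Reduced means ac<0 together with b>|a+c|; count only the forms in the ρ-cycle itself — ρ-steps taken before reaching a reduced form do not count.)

D = 368, ⌊√D⌋ = 19
descent: ρ → (8,12,-7)  [lands on river]
river: ρ → (-7,16,4)
river: ρ → (4,16,-7)
river: ρ → (-7,12,8)
river: ρ → (8,4,-11)
river: ρ → (-11,18,1)
river: ρ → (1,18,-11)
river: ρ → (-11,4,8)
ρ-cycle length = 8 (tail of 1 descent step not counted)

8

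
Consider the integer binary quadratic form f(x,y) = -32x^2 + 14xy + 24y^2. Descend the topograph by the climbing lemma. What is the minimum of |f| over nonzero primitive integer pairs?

river: ρ → (24,34,-22)
river: ρ → (-22,54,4)
river: ρ → (4,50,-48)
river: ρ → (-48,46,6)
river: ρ → (6,50,-32)
river: ρ → (-32,14,24)
closes: descent 0, river 6
min |a| on river = 4

4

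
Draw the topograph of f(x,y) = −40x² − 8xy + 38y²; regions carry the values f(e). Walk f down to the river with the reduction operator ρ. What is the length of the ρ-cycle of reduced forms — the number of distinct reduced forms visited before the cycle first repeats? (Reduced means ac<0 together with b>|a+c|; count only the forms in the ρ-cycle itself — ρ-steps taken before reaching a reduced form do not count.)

D = 6144, ⌊√D⌋ = 78
descent: ρ → (38,8,-40)  [lands on river]
river: ρ → (-40,72,6)
river: ρ → (6,72,-40)
river: ρ → (-40,8,38)
river: ρ → (38,68,-10)
river: ρ → (-10,72,24)
river: ρ → (24,72,-10)
river: ρ → (-10,68,38)
ρ-cycle length = 8 (tail of 1 descent step not counted)

8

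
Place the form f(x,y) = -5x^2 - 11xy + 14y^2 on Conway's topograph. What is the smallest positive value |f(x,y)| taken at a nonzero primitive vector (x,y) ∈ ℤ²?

descent: ρ → (14,11,-5)  [lands on river]
river: ρ → (-5,19,2)
river: ρ → (2,17,-14)
river: ρ → (-14,11,5)
river: ρ → (5,19,-2)
river: ρ → (-2,17,14)
closes: descent 1, river 6
min |a| on river = 2

2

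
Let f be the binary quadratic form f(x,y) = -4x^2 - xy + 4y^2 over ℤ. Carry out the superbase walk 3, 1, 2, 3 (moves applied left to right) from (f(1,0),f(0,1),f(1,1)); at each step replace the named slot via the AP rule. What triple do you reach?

start (-4,4,-1) = (f(1,0),f(0,1),f(1,1))
replace slot 3: 2·((-4)+4) − (-1) = 1 → (-4,4,1)
replace slot 1: 2·(4+1) − (-4) = 14 → (14,4,1)
replace slot 2: 2·(14+1) − 4 = 26 → (14,26,1)
replace slot 3: 2·(14+26) − 1 = 79 → (14,26,79)

14,26,79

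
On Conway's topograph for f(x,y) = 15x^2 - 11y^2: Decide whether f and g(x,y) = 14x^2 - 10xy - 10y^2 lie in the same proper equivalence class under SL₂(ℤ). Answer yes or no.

D₁ = 660, D₂ = 660
river cycle of f (length 6): (-11, 22, 4), (4, 18, -21), (-21, 24, 1), (1, 24, -21), (-21, 18, 4), (4, 22, -11)
river cycle of g (length 4): (-10, 10, 14), (14, 18, -6), (-6, 18, 14), (14, 10, -10)
cycles differ ⇒ inequivalent

no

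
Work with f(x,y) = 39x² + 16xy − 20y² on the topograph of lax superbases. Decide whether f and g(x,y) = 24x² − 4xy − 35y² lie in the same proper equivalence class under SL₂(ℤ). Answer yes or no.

D₁ = 3376, D₂ = 3376
river cycle of f (length 48): (-20, 24, 35), (35, 46, -9), (-9, 44, 40), (40, 36, -13), (-13, 42, 31), (31, 20, -24), (-24, 28, 27), (27, 26, -25), (-25, 24, 28), (28, 32, -21), … (38 more)
river cycle of g (length 48): (24, 44, -15), (-15, 46, 21), (21, 38, -23), (-23, 54, 5), (5, 56, -12), (-12, 40, 37), (37, 34, -15), (-15, 56, 4), (4, 56, -15), (-15, 34, 37), … (38 more)
cycles differ ⇒ inequivalent

no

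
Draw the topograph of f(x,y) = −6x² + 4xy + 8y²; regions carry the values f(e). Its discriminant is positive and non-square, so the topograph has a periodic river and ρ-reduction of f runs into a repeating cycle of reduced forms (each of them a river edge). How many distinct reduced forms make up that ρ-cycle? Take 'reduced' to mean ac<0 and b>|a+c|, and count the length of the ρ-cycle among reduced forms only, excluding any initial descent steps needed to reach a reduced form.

D = 208, ⌊√D⌋ = 14
river: ρ → (8,12,-2)
river: ρ → (-2,12,8)
river: ρ → (8,4,-6)
river: ρ → (-6,8,6)
river: ρ → (6,4,-8)
river: ρ → (-8,12,2)
river: ρ → (2,12,-8)
river: ρ → (-8,4,6)
river: ρ → (6,8,-6)
river: ρ → (-6,4,8)
ρ-cycle length = 10 (tail of 0 descent steps not counted)

10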